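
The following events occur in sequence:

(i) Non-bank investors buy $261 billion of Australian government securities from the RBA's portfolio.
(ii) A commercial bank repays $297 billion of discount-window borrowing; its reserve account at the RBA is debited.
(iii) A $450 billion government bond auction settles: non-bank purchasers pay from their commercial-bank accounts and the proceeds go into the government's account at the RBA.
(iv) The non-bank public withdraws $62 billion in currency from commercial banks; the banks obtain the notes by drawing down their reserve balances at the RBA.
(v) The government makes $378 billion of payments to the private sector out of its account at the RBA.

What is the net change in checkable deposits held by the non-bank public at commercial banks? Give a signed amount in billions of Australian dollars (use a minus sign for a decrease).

-$395 billion

Asset sale (to non-banks) $261 billion: non-bank counterparties' bank balances fall → −$261B.
Discount-window repayment $297 billion: the counterparty is a bank, so public deposits are unchanged → 0.
Government account inflow $450 billion: non-bank counterparties' bank balances fall → −$450B.
Currency withdrawal $62 billion: non-bank counterparties' bank balances fall → −$62B.
Government spending $378 billion: non-bank counterparties' bank balances rise → +$378B.
Net: −261 + 0 − 450 − 62 + 378 = -$395 billion.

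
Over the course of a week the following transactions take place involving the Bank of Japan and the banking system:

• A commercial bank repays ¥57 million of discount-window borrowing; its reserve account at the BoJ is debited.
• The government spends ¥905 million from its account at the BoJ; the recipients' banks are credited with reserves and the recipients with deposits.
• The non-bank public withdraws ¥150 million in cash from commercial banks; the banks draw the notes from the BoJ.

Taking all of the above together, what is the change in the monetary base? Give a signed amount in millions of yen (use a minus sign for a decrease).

Discount-window repayment ¥57 million: BoJ balance sheet contracts → −¥57M.
Government spending ¥905 million: a non-base liability converts back to reserves → +¥905M.
Currency withdrawal ¥150 million: just a shift between currency and reserves — both are base money → 0.
Net: −57 + 905 + 0 = +¥848 million.

+¥848 million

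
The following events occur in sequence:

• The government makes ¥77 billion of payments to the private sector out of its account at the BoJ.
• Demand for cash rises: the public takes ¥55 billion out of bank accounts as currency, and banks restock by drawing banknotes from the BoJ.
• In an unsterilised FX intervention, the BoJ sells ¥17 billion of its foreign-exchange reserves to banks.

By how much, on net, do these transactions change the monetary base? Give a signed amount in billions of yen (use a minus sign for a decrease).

+¥60 billion

Government spending ¥77 billion: a non-base liability converts back to reserves → +¥77B.
Currency withdrawal ¥55 billion: just a shift between currency and reserves — both are base money → 0.
FX sale ¥17 billion: BoJ balance sheet contracts → −¥17B.
Net: 77 + 0 − 17 = +¥60 billion.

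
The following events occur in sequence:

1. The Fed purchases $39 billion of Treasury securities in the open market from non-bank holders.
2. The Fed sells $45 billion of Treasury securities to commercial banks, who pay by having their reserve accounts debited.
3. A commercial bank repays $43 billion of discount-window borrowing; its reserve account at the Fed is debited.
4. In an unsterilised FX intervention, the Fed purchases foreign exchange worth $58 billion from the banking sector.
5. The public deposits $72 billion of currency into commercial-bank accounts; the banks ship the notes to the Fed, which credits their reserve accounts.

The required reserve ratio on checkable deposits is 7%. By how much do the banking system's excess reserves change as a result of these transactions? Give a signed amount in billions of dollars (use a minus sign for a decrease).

Asset purchase (from non-banks) $39 billion: reserves +$39B, deposits +$39B.
OMO sale (to banks) $45 billion: reserves −$45B, deposits 0.
Discount-window repayment $43 billion: reserves −$43B, deposits 0.
FX purchase $58 billion: reserves +$58B, deposits 0.
Currency deposit $72 billion: reserves +$72B, deposits +$72B.
Totals: Δreserves = +$81B, Δdeposits = +$111B.
Δrequired reserves = 7% × +$111B = +$7.77B.
Δexcess reserves = Δreserves − Δrequired = +$81B − (+$7.77B) = +$73.23 billion.

+$73.23 billion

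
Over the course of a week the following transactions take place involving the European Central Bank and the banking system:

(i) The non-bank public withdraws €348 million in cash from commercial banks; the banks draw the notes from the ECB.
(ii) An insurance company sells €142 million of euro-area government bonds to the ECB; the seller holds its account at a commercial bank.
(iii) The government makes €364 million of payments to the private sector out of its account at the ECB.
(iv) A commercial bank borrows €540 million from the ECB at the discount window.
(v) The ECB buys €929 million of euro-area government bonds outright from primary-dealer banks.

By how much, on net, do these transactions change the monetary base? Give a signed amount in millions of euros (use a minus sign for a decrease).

+€1975 million

ECB balance sheet:
  Assets:      Securities +€1071M, Loans to banks +€540M
  Liabilities: Bank reserves +€1627M, Currency in circulation +€348M, Government deposits −€364M
Monetary base = currency + reserves: +€348M + (+€1627M) = +€1975 million.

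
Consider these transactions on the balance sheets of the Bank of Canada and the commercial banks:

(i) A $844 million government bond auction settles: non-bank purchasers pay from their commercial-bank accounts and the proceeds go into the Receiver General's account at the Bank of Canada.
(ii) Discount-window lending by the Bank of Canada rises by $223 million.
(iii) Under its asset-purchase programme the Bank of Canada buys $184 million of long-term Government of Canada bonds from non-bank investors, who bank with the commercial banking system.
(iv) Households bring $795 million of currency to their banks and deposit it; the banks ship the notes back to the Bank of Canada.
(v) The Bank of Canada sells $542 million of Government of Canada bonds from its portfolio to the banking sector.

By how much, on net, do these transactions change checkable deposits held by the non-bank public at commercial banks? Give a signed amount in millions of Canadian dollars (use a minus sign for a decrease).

Bank of Canada balance sheet:
  Assets:      Securities −$358M, Loans to banks +$223M
  Liabilities: Bank reserves −$184M, Currency in circulation −$795M, Government deposits +$844M
Commercial banking system:
  Assets:      Reserves at CB −$184M, Securities +$542M
  Liabilities: Checkable deposits +$135M, Borrowings from CB +$223M
So the change in checkable deposits held by the non-bank public at commercial banks is +$135 million.

+$135 million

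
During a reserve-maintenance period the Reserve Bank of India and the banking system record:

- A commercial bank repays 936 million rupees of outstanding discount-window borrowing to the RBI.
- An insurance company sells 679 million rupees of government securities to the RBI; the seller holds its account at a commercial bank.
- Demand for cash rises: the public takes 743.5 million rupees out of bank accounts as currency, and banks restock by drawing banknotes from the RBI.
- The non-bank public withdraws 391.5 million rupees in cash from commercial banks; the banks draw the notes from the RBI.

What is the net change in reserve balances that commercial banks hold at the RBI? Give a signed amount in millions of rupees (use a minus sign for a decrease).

-1392 million

Discount-window repayment 936 million rupees: repayment is debited from reserves → −936M.
Asset purchase (from non-banks) 679 million rupees: the RBI pays by crediting reserve accounts → +679M.
Currency withdrawal 743.5 million rupees: banks swap reserves for currency → −743.5M.
Currency withdrawal 391.5 million rupees: banks swap reserves for currency → −391.5M.
Net: −936 + 679 − 743.5 − 391.5 = -1392 million.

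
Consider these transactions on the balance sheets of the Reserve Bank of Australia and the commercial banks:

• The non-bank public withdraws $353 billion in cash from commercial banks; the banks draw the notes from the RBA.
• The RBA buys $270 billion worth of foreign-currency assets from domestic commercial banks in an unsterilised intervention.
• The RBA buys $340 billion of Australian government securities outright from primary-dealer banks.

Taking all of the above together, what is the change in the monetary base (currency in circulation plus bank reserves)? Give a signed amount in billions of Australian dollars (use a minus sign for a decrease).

RBA balance sheet:
  Assets:      Securities +$340B, Foreign assets +$270B
  Liabilities: Bank reserves +$257B, Currency in circulation +$353B
Monetary base = currency + reserves: +$353B + (+$257B) = +$610 billion.

+$610 billion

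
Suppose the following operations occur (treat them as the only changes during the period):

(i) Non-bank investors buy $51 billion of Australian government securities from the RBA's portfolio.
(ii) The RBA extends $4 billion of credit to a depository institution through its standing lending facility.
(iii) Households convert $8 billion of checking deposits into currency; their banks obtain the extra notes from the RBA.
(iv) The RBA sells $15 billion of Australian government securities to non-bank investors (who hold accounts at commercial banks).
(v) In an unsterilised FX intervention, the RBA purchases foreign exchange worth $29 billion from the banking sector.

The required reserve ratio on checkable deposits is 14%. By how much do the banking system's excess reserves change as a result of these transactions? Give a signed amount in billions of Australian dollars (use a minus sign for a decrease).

Asset sale (to non-banks) $51 billion: reserves −$51B, deposits −$51B.
Discount-window loan $4 billion: reserves +$4B, deposits 0.
Currency withdrawal $8 billion: reserves −$8B, deposits −$8B.
Asset sale (to non-banks) $15 billion: reserves −$15B, deposits −$15B.
FX purchase $29 billion: reserves +$29B, deposits 0.
Totals: Δreserves = −$41B, Δdeposits = −$74B.
Δrequired reserves = 14% × −$74B = −$10.36B.
Δexcess reserves = Δreserves − Δrequired = −$41B − (−$10.36B) = -$30.64 billion.

-$30.64 billion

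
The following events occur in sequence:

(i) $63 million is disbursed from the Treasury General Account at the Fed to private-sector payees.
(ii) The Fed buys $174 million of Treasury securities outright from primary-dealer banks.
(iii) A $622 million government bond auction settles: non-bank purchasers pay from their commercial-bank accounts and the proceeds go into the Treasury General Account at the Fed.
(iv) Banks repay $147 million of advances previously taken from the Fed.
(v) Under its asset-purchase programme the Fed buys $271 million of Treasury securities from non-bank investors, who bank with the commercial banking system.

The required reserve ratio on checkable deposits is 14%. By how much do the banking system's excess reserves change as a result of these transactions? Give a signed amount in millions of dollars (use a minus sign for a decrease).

Government spending $63 million: reserves +$63M, deposits +$63M.
OMO purchase (from banks) $174 million: reserves +$174M, deposits 0.
Government account inflow $622 million: reserves −$622M, deposits −$622M.
Discount-window repayment $147 million: reserves −$147M, deposits 0.
Asset purchase (from non-banks) $271 million: reserves +$271M, deposits +$271M.
Totals: Δreserves = −$261M, Δdeposits = −$288M.
Δrequired reserves = 14% × −$288M = −$40.32M.
Δexcess reserves = Δreserves − Δrequired = −$261M − (−$40.32M) = -$220.68 million.

-$220.68 million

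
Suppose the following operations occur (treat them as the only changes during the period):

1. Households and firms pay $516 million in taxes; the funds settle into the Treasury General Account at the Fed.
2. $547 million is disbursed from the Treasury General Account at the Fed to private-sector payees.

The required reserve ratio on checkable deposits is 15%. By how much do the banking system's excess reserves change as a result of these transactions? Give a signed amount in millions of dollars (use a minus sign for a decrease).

+$26.35 million

Government account inflow $516 million: reserves −$516M, deposits −$516M.
Government spending $547 million: reserves +$547M, deposits +$547M.
Totals: Δreserves = +$31M, Δdeposits = +$31M.
Δrequired reserves = 15% × +$31M = +$4.65M.
Δexcess reserves = Δreserves − Δrequired = +$31M − (+$4.65M) = +$26.35 million.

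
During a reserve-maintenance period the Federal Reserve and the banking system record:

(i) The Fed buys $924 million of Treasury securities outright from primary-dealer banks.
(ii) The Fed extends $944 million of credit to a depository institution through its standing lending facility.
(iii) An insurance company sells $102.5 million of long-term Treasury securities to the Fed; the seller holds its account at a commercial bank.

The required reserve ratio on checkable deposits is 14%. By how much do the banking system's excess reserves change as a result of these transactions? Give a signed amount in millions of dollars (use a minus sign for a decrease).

OMO purchase (from banks) $924 million: reserves +$924M, deposits 0.
Discount-window loan $944 million: reserves +$944M, deposits 0.
Asset purchase (from non-banks) $102.5 million: reserves +$102.5M, deposits +$102.5M.
Totals: Δreserves = +$1970.5M, Δdeposits = +$102.5M.
Δrequired reserves = 14% × +$102.5M = +$14.35M.
Δexcess reserves = Δreserves − Δrequired = +$1970.5M − (+$14.35M) = +$1956.15 million.

+$1956.15 million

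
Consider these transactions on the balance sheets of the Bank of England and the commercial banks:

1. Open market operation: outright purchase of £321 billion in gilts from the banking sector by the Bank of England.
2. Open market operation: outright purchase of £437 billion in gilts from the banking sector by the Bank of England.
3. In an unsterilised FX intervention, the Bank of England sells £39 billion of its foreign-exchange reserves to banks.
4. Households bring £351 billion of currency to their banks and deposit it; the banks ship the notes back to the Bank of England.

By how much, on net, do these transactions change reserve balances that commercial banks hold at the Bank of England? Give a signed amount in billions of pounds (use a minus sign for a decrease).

OMO purchase (from banks) £321 billion: the Bank of England pays by crediting reserve accounts → +£321B.
OMO purchase (from banks) £437 billion: the Bank of England pays by crediting reserve accounts → +£437B.
FX sale £39 billion: the buying banks pay out of their reserve balances → −£39B.
Currency deposit £351 billion: returned notes are swapped for reserve credit → +£351B.
Net: 321 + 437 − 39 + 351 = +£1070 billion.

+£1070 billion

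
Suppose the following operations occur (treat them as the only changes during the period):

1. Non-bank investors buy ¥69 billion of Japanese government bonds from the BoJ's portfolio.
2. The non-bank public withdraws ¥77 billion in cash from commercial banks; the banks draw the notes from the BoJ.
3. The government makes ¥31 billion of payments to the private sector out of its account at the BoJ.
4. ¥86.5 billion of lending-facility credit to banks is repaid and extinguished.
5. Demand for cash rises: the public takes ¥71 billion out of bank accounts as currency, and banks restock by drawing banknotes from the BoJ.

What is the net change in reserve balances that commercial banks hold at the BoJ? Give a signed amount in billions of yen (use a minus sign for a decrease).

-¥272.5 billion

BoJ balance sheet:
  Assets:      Securities −¥69B, Loans to banks −¥86.5B
  Liabilities: Bank reserves −¥272.5B, Currency in circulation +¥148B, Government deposits −¥31B
So the change in reserve balances that commercial banks hold at the BoJ is -¥272.5 billion.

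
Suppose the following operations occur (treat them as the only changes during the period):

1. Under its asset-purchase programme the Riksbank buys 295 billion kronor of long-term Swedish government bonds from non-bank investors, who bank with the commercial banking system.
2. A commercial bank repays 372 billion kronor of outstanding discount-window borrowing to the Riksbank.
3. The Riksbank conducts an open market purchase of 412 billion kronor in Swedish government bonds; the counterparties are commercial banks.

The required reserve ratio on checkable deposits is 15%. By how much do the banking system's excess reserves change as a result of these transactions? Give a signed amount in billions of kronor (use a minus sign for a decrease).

+290.75 billion

Asset purchase (from non-banks) 295 billion kronor: reserves +295B, deposits +295B.
Discount-window repayment 372 billion kronor: reserves −372B, deposits 0.
OMO purchase (from banks) 412 billion kronor: reserves +412B, deposits 0.
Totals: Δreserves = +335B, Δdeposits = +295B.
Δrequired reserves = 15% × +295B = +44.25B.
Δexcess reserves = Δreserves − Δrequired = +335B − (+44.25B) = +290.75 billion.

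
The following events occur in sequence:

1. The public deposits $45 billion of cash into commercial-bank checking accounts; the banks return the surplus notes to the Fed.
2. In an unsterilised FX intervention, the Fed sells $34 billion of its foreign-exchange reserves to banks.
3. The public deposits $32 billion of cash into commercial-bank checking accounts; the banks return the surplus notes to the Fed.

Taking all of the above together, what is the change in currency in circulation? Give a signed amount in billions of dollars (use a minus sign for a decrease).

Fed balance sheet:
  Assets:      Foreign assets −$34B
  Liabilities: Bank reserves +$43B, Currency in circulation −$77B
Commercial banking system:
  Assets:      Reserves at CB +$43B, Foreign assets +$34B
  Liabilities: Checkable deposits +$77B
So the change in currency in circulation is -$77 billion.

-$77 billion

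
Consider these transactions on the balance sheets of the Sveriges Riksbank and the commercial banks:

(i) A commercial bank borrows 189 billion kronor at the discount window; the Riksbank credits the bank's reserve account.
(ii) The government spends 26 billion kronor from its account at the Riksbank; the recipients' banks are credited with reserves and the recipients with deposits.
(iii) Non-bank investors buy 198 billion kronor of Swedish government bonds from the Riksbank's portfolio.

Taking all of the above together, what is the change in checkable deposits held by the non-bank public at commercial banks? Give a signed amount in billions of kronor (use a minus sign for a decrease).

Discount-window loan 189 billion kronor: the counterparty is a bank, so public deposits are unchanged → 0.
Government spending 26 billion kronor: non-bank counterparties' bank balances rise → +26B.
Asset sale (to non-banks) 198 billion kronor: non-bank counterparties' bank balances fall → −198B.
Net: 0 + 26 − 198 = -172 billion.

-172 billion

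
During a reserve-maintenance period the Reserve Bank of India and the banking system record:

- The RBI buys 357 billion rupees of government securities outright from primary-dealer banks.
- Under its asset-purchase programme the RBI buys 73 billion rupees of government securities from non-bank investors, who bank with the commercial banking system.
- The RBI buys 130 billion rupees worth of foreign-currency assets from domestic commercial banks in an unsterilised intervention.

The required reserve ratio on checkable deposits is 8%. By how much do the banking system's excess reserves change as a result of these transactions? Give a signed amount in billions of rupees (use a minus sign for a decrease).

OMO purchase (from banks) 357 billion rupees: reserves +357B, deposits 0.
Asset purchase (from non-banks) 73 billion rupees: reserves +73B, deposits +73B.
FX purchase 130 billion rupees: reserves +130B, deposits 0.
Totals: Δreserves = +560B, Δdeposits = +73B.
Δrequired reserves = 8% × +73B = +5.84B.
Δexcess reserves = Δreserves − Δrequired = +560B − (+5.84B) = +554.16 billion.

+554.16 billion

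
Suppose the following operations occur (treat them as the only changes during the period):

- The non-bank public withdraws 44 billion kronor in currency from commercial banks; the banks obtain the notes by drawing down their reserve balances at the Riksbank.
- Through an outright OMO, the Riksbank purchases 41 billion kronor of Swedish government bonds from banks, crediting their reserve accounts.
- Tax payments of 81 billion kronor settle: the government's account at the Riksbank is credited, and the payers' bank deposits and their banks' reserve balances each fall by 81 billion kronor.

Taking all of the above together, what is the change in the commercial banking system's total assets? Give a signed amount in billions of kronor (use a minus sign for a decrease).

-125 billion

Currency withdrawal 44 billion kronor: bank balance sheets shrink → −44B.
OMO purchase (from banks) 41 billion kronor: just an asset swap on bank balance sheets → 0.
Government account inflow 81 billion kronor: bank balance sheets shrink → −81B.
Net: −44 + 0 − 81 = -125 billion.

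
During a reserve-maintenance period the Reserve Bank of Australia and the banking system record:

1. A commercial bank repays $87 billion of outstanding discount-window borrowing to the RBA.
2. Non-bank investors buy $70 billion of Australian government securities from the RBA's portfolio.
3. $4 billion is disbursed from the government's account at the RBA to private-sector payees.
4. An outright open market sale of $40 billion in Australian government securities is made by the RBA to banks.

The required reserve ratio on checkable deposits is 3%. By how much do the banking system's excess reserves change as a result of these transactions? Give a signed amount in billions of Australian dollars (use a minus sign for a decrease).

-$191.02 billion

Discount-window repayment $87 billion: reserves −$87B, deposits 0.
Asset sale (to non-banks) $70 billion: reserves −$70B, deposits −$70B.
Government spending $4 billion: reserves +$4B, deposits +$4B.
OMO sale (to banks) $40 billion: reserves −$40B, deposits 0.
Totals: Δreserves = −$193B, Δdeposits = −$66B.
Δrequired reserves = 3% × −$66B = −$1.98B.
Δexcess reserves = Δreserves − Δrequired = −$193B − (−$1.98B) = -$191.02 billion.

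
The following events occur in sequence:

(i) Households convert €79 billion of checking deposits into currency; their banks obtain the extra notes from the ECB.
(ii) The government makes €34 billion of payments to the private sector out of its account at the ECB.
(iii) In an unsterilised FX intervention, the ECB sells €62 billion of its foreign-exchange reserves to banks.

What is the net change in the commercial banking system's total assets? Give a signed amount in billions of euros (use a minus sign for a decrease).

Currency withdrawal €79 billion: bank balance sheets shrink → −€79B.
Government spending €34 billion: bank balance sheets expand → +€34B.
FX sale €62 billion: just an asset swap on bank balance sheets → 0.
Net: −79 + 34 + 0 = -€45 billion.

-€45 billion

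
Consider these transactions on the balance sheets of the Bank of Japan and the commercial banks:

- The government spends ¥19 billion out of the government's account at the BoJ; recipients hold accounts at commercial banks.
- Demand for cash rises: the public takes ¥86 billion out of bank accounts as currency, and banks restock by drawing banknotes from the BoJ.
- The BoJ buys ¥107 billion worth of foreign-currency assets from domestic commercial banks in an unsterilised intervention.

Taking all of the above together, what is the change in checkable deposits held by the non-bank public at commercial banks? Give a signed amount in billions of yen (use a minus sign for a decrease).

-¥67 billion

BoJ balance sheet:
  Assets:      Foreign assets +¥107B
  Liabilities: Bank reserves +¥40B, Currency in circulation +¥86B, Government deposits −¥19B
Commercial banking system:
  Assets:      Reserves at CB +¥40B, Foreign assets −¥107B
  Liabilities: Checkable deposits −¥67B
So the change in checkable deposits held by the non-bank public at commercial banks is -¥67 billion.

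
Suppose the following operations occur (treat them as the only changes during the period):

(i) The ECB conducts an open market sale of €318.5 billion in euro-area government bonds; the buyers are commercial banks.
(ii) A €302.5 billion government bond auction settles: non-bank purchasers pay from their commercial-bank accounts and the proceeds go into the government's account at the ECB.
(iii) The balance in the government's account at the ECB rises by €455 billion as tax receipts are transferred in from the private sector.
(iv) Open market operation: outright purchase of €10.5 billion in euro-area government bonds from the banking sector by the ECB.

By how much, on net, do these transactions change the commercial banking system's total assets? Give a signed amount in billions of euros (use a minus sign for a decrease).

ECB balance sheet:
  Assets:      Securities −€308B
  Liabilities: Bank reserves −€1065.5B, Government deposits +€757.5B
Commercial banking system:
  Assets:      Reserves at CB −€1065.5B, Securities +€308B
  Liabilities: Checkable deposits −€757.5B
Change in total bank assets = -€757.5 billion.

-€757.5 billion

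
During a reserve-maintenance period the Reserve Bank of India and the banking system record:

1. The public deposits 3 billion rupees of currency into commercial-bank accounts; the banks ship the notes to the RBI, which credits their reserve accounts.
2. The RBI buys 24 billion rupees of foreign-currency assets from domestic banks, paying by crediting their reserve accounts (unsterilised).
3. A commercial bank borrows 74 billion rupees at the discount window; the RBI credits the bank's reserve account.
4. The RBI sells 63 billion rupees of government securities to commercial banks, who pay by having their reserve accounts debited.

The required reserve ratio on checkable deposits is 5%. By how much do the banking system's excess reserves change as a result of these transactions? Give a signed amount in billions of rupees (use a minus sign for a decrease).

Currency deposit 3 billion rupees: reserves +3B, deposits +3B.
FX purchase 24 billion rupees: reserves +24B, deposits 0.
Discount-window loan 74 billion rupees: reserves +74B, deposits 0.
OMO sale (to banks) 63 billion rupees: reserves −63B, deposits 0.
Totals: Δreserves = +38B, Δdeposits = +3B.
Δrequired reserves = 5% × +3B = +0.15B.
Δexcess reserves = Δreserves − Δrequired = +38B − (+0.15B) = +37.85 billion.

+37.85 billion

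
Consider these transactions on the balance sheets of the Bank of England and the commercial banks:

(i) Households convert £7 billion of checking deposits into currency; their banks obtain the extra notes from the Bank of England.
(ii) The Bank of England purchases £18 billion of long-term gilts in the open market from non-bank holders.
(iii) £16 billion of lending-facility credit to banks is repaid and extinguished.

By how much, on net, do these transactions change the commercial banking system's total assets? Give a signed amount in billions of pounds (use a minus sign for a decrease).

-£5 billion

Currency withdrawal £7 billion: bank balance sheets shrink → −£7B.
Asset purchase (from non-banks) £18 billion: bank balance sheets expand → +£18B.
Discount-window repayment £16 billion: bank balance sheets shrink → −£16B.
Net: −7 + 18 − 16 = -£5 billion.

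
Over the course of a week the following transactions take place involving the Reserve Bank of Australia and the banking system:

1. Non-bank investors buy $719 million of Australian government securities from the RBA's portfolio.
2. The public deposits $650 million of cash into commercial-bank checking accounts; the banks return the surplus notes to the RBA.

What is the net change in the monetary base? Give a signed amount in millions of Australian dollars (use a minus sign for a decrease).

-$719 million

Asset sale (to non-banks) $719 million: RBA balance sheet contracts → −$719M.
Currency deposit $650 million: just a shift between currency and reserves — both are base money → 0.
Net: −719 + 0 = -$719 million.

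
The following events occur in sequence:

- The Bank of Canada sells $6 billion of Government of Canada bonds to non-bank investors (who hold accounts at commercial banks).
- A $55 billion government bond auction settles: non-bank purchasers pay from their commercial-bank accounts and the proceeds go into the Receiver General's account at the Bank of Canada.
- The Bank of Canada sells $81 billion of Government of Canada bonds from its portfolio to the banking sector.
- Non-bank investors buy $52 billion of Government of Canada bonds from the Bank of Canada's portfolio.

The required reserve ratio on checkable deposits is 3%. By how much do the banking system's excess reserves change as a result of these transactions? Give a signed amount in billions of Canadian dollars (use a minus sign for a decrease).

Asset sale (to non-banks) $6 billion: reserves −$6B, deposits −$6B.
Government account inflow $55 billion: reserves −$55B, deposits −$55B.
OMO sale (to banks) $81 billion: reserves −$81B, deposits 0.
Asset sale (to non-banks) $52 billion: reserves −$52B, deposits −$52B.
Totals: Δreserves = −$194B, Δdeposits = −$113B.
Δrequired reserves = 3% × −$113B = −$3.39B.
Δexcess reserves = Δreserves − Δrequired = −$194B − (−$3.39B) = -$190.61 billion.

-$190.61 billion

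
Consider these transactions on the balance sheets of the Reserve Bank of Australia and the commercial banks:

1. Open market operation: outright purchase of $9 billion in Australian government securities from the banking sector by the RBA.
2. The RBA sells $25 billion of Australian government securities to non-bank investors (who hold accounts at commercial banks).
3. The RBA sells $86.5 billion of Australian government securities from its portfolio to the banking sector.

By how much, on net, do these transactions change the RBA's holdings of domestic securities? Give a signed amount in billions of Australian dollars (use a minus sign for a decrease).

-$102.5 billion

OMO purchase (from banks) $9 billion: securities added to the RBA's portfolio → +$9B.
Asset sale (to non-banks) $25 billion: securities removed from the RBA's portfolio → −$25B.
OMO sale (to banks) $86.5 billion: securities removed from the RBA's portfolio → −$86.5B.
Net: 9 − 25 − 86.5 = -$102.5 billion.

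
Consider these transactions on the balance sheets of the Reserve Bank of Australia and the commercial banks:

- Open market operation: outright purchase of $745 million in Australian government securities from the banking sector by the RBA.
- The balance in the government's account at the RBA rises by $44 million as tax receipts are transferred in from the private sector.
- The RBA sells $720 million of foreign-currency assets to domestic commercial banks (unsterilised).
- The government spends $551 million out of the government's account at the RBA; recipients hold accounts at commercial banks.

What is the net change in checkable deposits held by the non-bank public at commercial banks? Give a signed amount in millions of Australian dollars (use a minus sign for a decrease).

+$507 million

OMO purchase (from banks) $745 million: the counterparty is a bank, so public deposits are unchanged → 0.
Government account inflow $44 million: non-bank counterparties' bank balances fall → −$44M.
FX sale $720 million: the counterparty is a bank, so public deposits are unchanged → 0.
Government spending $551 million: non-bank counterparties' bank balances rise → +$551M.
Net: 0 − 44 + 0 + 551 = +$507 million.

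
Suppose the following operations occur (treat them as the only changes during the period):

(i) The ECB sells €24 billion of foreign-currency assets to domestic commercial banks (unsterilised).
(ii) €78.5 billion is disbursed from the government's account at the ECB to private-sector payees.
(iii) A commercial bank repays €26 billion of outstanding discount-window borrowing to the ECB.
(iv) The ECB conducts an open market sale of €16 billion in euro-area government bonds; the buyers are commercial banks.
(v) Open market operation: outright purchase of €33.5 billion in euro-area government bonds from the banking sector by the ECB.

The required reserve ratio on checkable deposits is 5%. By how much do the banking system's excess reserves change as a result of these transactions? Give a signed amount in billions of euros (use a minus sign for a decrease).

+€42.075 billion

FX sale €24 billion: reserves −€24B, deposits 0.
Government spending €78.5 billion: reserves +€78.5B, deposits +€78.5B.
Discount-window repayment €26 billion: reserves −€26B, deposits 0.
OMO sale (to banks) €16 billion: reserves −€16B, deposits 0.
OMO purchase (from banks) €33.5 billion: reserves +€33.5B, deposits 0.
Totals: Δreserves = +€46B, Δdeposits = +€78.5B.
Δrequired reserves = 5% × +€78.5B = +€3.925B.
Δexcess reserves = Δreserves − Δrequired = +€46B − (+€3.925B) = +€42.075 billion.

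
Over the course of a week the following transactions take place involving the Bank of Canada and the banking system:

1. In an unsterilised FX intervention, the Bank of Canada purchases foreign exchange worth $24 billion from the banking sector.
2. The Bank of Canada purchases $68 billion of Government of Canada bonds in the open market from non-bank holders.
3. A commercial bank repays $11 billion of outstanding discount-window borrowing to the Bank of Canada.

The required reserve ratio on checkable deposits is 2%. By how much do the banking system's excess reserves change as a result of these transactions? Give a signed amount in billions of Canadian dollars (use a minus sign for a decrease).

+$79.64 billion

FX purchase $24 billion: reserves +$24B, deposits 0.
Asset purchase (from non-banks) $68 billion: reserves +$68B, deposits +$68B.
Discount-window repayment $11 billion: reserves −$11B, deposits 0.
Totals: Δreserves = +$81B, Δdeposits = +$68B.
Δrequired reserves = 2% × +$68B = +$1.36B.
Δexcess reserves = Δreserves − Δrequired = +$81B − (+$1.36B) = +$79.64 billion.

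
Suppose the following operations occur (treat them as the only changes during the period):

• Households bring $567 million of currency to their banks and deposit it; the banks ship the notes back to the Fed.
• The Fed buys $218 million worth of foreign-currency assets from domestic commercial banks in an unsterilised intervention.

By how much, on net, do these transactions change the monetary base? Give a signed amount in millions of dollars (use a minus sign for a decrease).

+$218 million

Fed balance sheet:
  Assets:      Foreign assets +$218M
  Liabilities: Bank reserves +$785M, Currency in circulation −$567M
Monetary base = currency + reserves: −$567M + (+$785M) = +$218 million.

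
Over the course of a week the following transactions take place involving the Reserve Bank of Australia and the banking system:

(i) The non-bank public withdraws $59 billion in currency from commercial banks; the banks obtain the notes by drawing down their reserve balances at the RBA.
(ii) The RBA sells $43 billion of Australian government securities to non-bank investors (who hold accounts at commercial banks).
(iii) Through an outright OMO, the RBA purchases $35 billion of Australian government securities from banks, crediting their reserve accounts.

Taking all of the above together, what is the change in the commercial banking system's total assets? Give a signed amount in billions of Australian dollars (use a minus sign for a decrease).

-$102 billion

Currency withdrawal $59 billion: bank balance sheets shrink → −$59B.
Asset sale (to non-banks) $43 billion: bank balance sheets shrink → −$43B.
OMO purchase (from banks) $35 billion: just an asset swap on bank balance sheets → 0.
Net: −59 − 43 + 0 = -$102 billion.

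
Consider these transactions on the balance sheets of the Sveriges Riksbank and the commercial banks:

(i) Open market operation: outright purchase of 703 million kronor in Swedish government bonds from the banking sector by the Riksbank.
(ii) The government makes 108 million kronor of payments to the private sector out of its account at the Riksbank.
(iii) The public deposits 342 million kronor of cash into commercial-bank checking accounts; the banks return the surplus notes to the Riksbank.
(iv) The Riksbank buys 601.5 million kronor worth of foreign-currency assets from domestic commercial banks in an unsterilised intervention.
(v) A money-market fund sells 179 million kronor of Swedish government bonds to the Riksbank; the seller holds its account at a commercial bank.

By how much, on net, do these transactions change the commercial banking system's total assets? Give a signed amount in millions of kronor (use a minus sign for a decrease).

+629 million

OMO purchase (from banks) 703 million kronor: just an asset swap on bank balance sheets → 0.
Government spending 108 million kronor: bank balance sheets expand → +108M.
Currency deposit 342 million kronor: bank balance sheets expand → +342M.
FX purchase 601.5 million kronor: just an asset swap on bank balance sheets → 0.
Asset purchase (from non-banks) 179 million kronor: bank balance sheets expand → +179M.
Net: 0 + 108 + 342 + 0 + 179 = +629 million.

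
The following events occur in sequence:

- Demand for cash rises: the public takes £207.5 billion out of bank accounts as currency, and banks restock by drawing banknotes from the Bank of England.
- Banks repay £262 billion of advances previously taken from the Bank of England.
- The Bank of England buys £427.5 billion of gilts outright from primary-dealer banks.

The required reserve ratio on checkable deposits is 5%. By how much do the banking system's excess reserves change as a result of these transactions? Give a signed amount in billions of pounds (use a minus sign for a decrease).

Currency withdrawal £207.5 billion: reserves −£207.5B, deposits −£207.5B.
Discount-window repayment £262 billion: reserves −£262B, deposits 0.
OMO purchase (from banks) £427.5 billion: reserves +£427.5B, deposits 0.
Totals: Δreserves = −£42B, Δdeposits = −£207.5B.
Δrequired reserves = 5% × −£207.5B = −£10.375B.
Δexcess reserves = Δreserves − Δrequired = −£42B − (−£10.375B) = -£31.625 billion.

-£31.625 billion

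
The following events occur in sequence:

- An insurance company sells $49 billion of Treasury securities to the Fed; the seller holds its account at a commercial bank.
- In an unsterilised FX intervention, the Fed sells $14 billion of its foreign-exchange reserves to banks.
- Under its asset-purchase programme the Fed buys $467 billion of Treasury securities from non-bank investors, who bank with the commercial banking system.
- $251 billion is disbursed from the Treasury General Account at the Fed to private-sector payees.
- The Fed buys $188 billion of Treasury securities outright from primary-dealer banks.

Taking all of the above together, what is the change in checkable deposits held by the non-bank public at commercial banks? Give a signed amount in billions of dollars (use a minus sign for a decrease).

+$767 billion

Fed balance sheet:
  Assets:      Securities +$704B, Foreign assets −$14B
  Liabilities: Bank reserves +$941B, Government deposits −$251B
Commercial banking system:
  Assets:      Reserves at CB +$941B, Securities −$188B, Foreign assets +$14B
  Liabilities: Checkable deposits +$767B
So the change in checkable deposits held by the non-bank public at commercial banks is +$767 billion.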